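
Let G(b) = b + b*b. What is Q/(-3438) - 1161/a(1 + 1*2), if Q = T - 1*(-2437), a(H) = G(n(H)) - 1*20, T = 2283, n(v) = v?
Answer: 1976879/13752 ≈ 143.75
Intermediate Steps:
G(b) = b + b²
a(H) = -20 + H*(1 + H) (a(H) = H*(1 + H) - 1*20 = H*(1 + H) - 20 = -20 + H*(1 + H))
Q = 4720 (Q = 2283 - 1*(-2437) = 2283 + 2437 = 4720)
Q/(-3438) - 1161/a(1 + 1*2) = 4720/(-3438) - 1161/(-20 + (1 + 1*2)*(1 + (1 + 1*2))) = 4720*(-1/3438) - 1161/(-20 + (1 + 2)*(1 + (1 + 2))) = -2360/1719 - 1161/(-20 + 3*(1 + 3)) = -2360/1719 - 1161/(-20 + 3*4) = -2360/1719 - 1161/(-20 + 12) = -2360/1719 - 1161/(-8) = -2360/1719 - 1161*(-⅛) = -2360/1719 + 1161/8 = 1976879/13752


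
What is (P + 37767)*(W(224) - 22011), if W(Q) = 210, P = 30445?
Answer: -1487089812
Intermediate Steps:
(P + 37767)*(W(224) - 22011) = (30445 + 37767)*(210 - 22011) = 68212*(-21801) = -1487089812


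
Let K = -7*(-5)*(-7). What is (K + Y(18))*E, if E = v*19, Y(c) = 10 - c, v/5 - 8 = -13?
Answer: 120175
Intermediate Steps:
v = -25 (v = 40 + 5*(-13) = 40 - 65 = -25)
K = -245 (K = 35*(-7) = -245)
E = -475 (E = -25*19 = -475)
(K + Y(18))*E = (-245 + (10 - 1*18))*(-475) = (-245 + (10 - 18))*(-475) = (-245 - 8)*(-475) = -253*(-475) = 120175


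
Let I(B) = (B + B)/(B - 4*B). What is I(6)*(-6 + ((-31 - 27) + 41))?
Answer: 46/3 ≈ 15.333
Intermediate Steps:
I(B) = -⅔ (I(B) = (2*B)/((-3*B)) = (2*B)*(-1/(3*B)) = -⅔)
I(6)*(-6 + ((-31 - 27) + 41)) = -2*(-6 + ((-31 - 27) + 41))/3 = -2*(-6 + (-58 + 41))/3 = -2*(-6 - 17)/3 = -⅔*(-23) = 46/3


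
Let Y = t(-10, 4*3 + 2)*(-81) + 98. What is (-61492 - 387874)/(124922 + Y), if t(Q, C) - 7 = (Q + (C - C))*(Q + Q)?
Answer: -449366/108253 ≈ -4.1511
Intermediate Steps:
t(Q, C) = 7 + 2*Q**2 (t(Q, C) = 7 + (Q + (C - C))*(Q + Q) = 7 + (Q + 0)*(2*Q) = 7 + Q*(2*Q) = 7 + 2*Q**2)
Y = -16669 (Y = (7 + 2*(-10)**2)*(-81) + 98 = (7 + 2*100)*(-81) + 98 = (7 + 200)*(-81) + 98 = 207*(-81) + 98 = -16767 + 98 = -16669)
(-61492 - 387874)/(124922 + Y) = (-61492 - 387874)/(124922 - 16669) = -449366/108253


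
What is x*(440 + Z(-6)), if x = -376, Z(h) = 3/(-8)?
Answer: -165299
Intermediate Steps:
Z(h) = -3/8 (Z(h) = 3*(-⅛) = -3/8)
x*(440 + Z(-6)) = -376*(440 - 3/8) = -376*3517/8 = -165299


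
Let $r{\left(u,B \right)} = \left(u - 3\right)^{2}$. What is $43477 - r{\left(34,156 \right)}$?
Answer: $42516$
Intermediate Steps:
$r{\left(u,B \right)} = \left(-3 + u\right)^{2}$
$43477 - r{\left(34,156 \right)} = 43477 - \left(-3 + 34\right)^{2} = 43477 - 31^{2} = 43477 - 961 = 42516$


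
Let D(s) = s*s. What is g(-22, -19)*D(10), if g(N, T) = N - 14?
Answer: -3600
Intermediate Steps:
g(N, T) = -14 + N
D(s) = s²
g(-22, -19)*D(10) = (-14 - 22)*10² = -36*100 = -3600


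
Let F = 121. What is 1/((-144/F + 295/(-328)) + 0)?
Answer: -39688/82927 ≈ -0.47859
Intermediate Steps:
1/((-144/F + 295/(-328)) + 0) = 1/((-144/121 + 295/(-328)) + 0) = 1/((-144*1/121 + 295*(-1/328)) + 0) = 1/((-144/121 - 295/328) + 0) = 1/(-82927/39688 + 0) = 1/(-82927/39688) = -39688/82927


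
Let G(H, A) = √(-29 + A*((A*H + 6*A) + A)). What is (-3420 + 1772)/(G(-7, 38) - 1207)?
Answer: 994568/728439 + 824*I*√29/728439 ≈ 1.3653 + 0.0060916*I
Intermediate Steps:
G(H, A) = √(-29 + A*(7*A + A*H)) (G(H, A) = √(-29 + A*((6*A + A*H) + A)) = √(-29 + A*(7*A + A*H)))
(-3420 + 1772)/(G(-7, 38) - 1207) = (-3420 + 1772)/(√(-29 + 7*38² - 7*38²) - 1207) = -1648/(√(-29 + 7*1444 - 7*1444) - 1207) = -1648/(√(-29 + 10108 - 10108) - 1207) = -1648/(√(-29) - 1207) = -1648/(I*√29 - 1207) = -1648/(-1207 + I*√29)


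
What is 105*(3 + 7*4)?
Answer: 3255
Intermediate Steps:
105*(3 + 7*4) = 105*(3 + 28) = 105*31 = 3255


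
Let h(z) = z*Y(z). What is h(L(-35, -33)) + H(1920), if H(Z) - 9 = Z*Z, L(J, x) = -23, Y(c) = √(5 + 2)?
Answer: 3686409 - 23*√7 ≈ 3.6863e+6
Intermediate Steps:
Y(c) = √7
h(z) = z*√7
H(Z) = 9 + Z² (H(Z) = 9 + Z*Z = 9 + Z²)
h(L(-35, -33)) + H(1920) = -23*√7 + (9 + 1920²) = -23*√7 + (9 + 3686400) = -23*√7 + 3686409 = 3686409 - 23*√7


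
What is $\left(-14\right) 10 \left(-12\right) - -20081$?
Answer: $21761$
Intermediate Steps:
$\left(-14\right) 10 \left(-12\right) - -20081 = \left(-140\right) \left(-12\right) + 20081 = 1680 + 20081 = 21761$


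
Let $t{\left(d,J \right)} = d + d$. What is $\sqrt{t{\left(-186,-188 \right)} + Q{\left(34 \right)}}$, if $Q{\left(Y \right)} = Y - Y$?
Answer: $2 i \sqrt{93} \approx 19.287 i$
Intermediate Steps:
$t{\left(d,J \right)} = 2 d$
$Q{\left(Y \right)} = 0$
$\sqrt{t{\left(-186,-188 \right)} + Q{\left(34 \right)}} = \sqrt{2 \left(-186\right) + 0} = \sqrt{-372 + 0} = \sqrt{-372} = 2 i \sqrt{93}$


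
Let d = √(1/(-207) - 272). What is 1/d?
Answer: -3*I*√1295015/56305 ≈ -0.060633*I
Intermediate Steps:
d = I*√1295015/69 (d = √(-1/207 - 272) = √(-56305/207) = I*√1295015/69 ≈ 16.493*I)
1/d = 1/(I*√1295015/69) = -3*I*√1295015/56305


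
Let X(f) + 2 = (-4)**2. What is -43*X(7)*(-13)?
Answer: 7826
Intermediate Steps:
X(f) = 14 (X(f) = -2 + (-4)**2 = -2 + 16 = 14)
-43*X(7)*(-13) = -43*14*(-13) = -602*(-13) = 7826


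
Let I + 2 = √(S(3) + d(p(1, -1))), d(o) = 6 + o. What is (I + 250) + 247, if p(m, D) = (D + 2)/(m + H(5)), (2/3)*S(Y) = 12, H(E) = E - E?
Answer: 500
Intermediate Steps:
H(E) = 0
S(Y) = 18 (S(Y) = (3/2)*12 = 18)
p(m, D) = (2 + D)/m (p(m, D) = (D + 2)/(m + 0) = (2 + D)/m)
I = 3 (I = -2 + √(18 + (6 + (2 - 1)/1)) = -2 + √(18 + (6 + 1*1)) = -2 + √(18 + (6 + 1)) = -2 + √(18 + 7) = -2 + √25 = -2 + 5 = 3)
(I + 250) + 247 = (3 + 250) + 247 = 253 + 247 = 500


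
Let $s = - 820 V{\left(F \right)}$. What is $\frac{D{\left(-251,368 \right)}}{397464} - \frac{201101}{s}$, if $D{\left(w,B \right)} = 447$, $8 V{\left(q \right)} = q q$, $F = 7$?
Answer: $\frac{53288435281}{1330841960} \approx 40.041$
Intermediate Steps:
$V{\left(q \right)} = \frac{q^{2}}{8}$ ($V{\left(q \right)} = \frac{q q}{8} = \frac{q^{2}}{8}$)
$s = - \frac{10045}{2}$ ($s = - 820 \frac{7^{2}}{8} = - 820 \cdot \frac{1}{8} \cdot 49 = \left(-820\right) \frac{49}{8} = - \frac{10045}{2} \approx -5022.5$)
$\frac{D{\left(-251,368 \right)}}{397464} - \frac{201101}{s} = \frac{447}{397464} - \frac{201101}{- \frac{10045}{2}} = 447 \cdot \frac{1}{397464} - - \frac{402202}{10045} = \frac{149}{132488} + \frac{402202}{10045} = \frac{53288435281}{1330841960}$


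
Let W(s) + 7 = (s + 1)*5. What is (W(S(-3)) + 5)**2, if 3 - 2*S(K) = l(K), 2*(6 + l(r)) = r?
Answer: 13689/16 ≈ 855.56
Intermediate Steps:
l(r) = -6 + r/2
S(K) = 9/2 - K/4 (S(K) = 3/2 - (-6 + K/2)/2 = 3/2 + (3 - K/4) = 9/2 - K/4)
W(s) = -2 + 5*s (W(s) = -7 + (s + 1)*5 = -7 + (1 + s)*5 = -7 + (5 + 5*s) = -2 + 5*s)
(W(S(-3)) + 5)**2 = ((-2 + 5*(9/2 - 1/4*(-3))) + 5)**2 = ((-2 + 5*(9/2 + 3/4)) + 5)**2 = ((-2 + 5*(21/4)) + 5)**2 = ((-2 + 105/4) + 5)**2 = (97/4 + 5)**2 = (117/4)**2 = 13689/16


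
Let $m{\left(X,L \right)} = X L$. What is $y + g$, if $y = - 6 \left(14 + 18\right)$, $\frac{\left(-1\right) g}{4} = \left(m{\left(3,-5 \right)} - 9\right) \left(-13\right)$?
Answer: $-1440$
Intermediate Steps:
$m{\left(X,L \right)} = L X$
$g = -1248$ ($g = - 4 \left(\left(-5\right) 3 - 9\right) \left(-13\right) = - 4 \left(-15 - 9\right) \left(-13\right) = - 4 \left(\left(-24\right) \left(-13\right)\right) = \left(-4\right) 312 = -1248$)
$y = -192$ ($y = \left(-6\right) 32 = -192$)
$y + g = -192 - 1248 = -1440$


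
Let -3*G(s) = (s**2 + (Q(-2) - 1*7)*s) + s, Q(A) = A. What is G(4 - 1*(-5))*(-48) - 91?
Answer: 53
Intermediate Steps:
G(s) = -s**2/3 + 8*s/3 (G(s) = -((s**2 + (-2 - 1*7)*s) + s)/3 = -((s**2 + (-2 - 7)*s) + s)/3 = -((s**2 - 9*s) + s)/3 = -(s**2 - 8*s)/3 = -s**2/3 + 8*s/3)
G(4 - 1*(-5))*(-48) - 91 = ((4 - 1*(-5))*(8 - (4 - 1*(-5)))/3)*(-48) - 91 = ((4 + 5)*(8 - (4 + 5))/3)*(-48) - 91 = ((1/3)*9*(8 - 1*9))*(-48) - 91 = ((1/3)*9*(8 - 9))*(-48) - 91 = ((1/3)*9*(-1))*(-48) - 91 = -3*(-48) - 91 = 144 - 91 = 53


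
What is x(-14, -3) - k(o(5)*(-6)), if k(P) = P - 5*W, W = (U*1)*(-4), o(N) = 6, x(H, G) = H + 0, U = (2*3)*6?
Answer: -698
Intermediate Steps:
U = 36 (U = 6*6 = 36)
x(H, G) = H
W = -144 (W = (36*1)*(-4) = 36*(-4) = -144)
k(P) = 720 + P (k(P) = P - 5*(-144) = P + 720 = 720 + P)
x(-14, -3) - k(o(5)*(-6)) = -14 - (720 + 6*(-6)) = -14 - (720 - 36) = -14 - 1*684 = -14 - 684 = -698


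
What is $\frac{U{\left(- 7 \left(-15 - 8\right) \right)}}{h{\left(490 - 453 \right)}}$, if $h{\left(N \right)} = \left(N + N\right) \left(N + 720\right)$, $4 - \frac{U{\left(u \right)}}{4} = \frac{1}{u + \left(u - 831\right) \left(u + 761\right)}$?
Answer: $\frac{4940634}{17297770211} \approx 0.00028562$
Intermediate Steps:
$U{\left(u \right)} = 16 - \frac{4}{u + \left(-831 + u\right) \left(761 + u\right)}$ ($U{\left(u \right)} = 16 - \frac{4}{u + \left(u - 831\right) \left(u + 761\right)} = 16 - \frac{4}{u + \left(-831 + u\right) \left(761 + u\right)}$)
$h{\left(N \right)} = 2 N \left(720 + N\right)$
$\frac{U{\left(- 7 \left(-15 - 8\right) \right)}}{h{\left(490 - 453 \right)}} = \frac{4 \frac{1}{632391 - \left(- 7 \left(-15 - 8\right)\right)^{2} + 69 \left(- 7 \left(-15 - 8\right)\right)} \left(2529565 - 4 \left(- 7 \left(-15 - 8\right)\right)^{2} + 276 \left(- 7 \left(-15 - 8\right)\right)\right)}{2 \left(490 - 453\right) \left(720 + \left(490 - 453\right)\right)} = \frac{4 \frac{1}{632391 - \left(\left(-7\right) \left(-23\right)\right)^{2} + 69 \left(\left(-7\right) \left(-23\right)\right)} \left(2529565 - 4 \left(\left(-7\right) \left(-23\right)\right)^{2} + 276 \left(\left(-7\right) \left(-23\right)\right)\right)}{2 \left(490 - 453\right) \left(720 + \left(490 - 453\right)\right)} = \frac{4 \frac{1}{632391 - 161^{2} + 69 \cdot 161} \left(2529565 - 4 \cdot 161^{2} + 276 \cdot 161\right)}{2 \cdot 37 \left(720 + 37\right)} = \frac{4 \frac{1}{632391 - 25921 + 11109} \left(2529565 - 103684 + 44436\right)}{2 \cdot 37 \cdot 757} = \frac{4 \frac{1}{632391 - 25921 + 11109} \left(2529565 - 103684 + 44436\right)}{56018} = 4 \cdot \frac{1}{617579} \cdot 2470317 \cdot \frac{1}{56018} = \frac{9881268}{617579} \cdot \frac{1}{56018} = \frac{4940634}{17297770211}$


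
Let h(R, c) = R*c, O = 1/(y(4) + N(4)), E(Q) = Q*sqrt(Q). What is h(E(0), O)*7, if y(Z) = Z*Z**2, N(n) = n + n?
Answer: 0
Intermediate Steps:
N(n) = 2*n
E(Q) = Q**(3/2)
y(Z) = Z**3
O = 1/72 (O = 1/(4**3 + 2*4) = 1/(64 + 8) = 1/72 ≈ 0.013889)
h(E(0), O)*7 = (0**(3/2)*(1/72))*7 = (0*(1/72))*7 = 0*7 = 0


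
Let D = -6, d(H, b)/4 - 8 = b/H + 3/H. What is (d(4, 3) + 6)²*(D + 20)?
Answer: 27104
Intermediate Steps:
d(H, b) = 32 + 12/H + 4*b/H (d(H, b) = 32 + 4*(b/H + 3/H) = 32 + 4*(3/H + b/H) = 32 + (12/H + 4*b/H) = 32 + 12/H + 4*b/H)
(d(4, 3) + 6)²*(D + 20) = (4*(3 + 3 + 8*4)/4 + 6)²*(-6 + 20) = (4*(¼)*(3 + 3 + 32) + 6)²*14 = (4*(¼)*38 + 6)²*14 = (38 + 6)²*14 = 44²*14 = 1936*14 = 27104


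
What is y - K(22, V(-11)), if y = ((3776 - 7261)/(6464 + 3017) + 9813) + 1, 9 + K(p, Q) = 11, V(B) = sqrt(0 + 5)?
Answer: 93024087/9481 ≈ 9811.6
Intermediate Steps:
V(B) = sqrt(5)
K(p, Q) = 2 (K(p, Q) = -9 + 11 = 2)
y = 93043049/9481 (y = (-3485/9481 + 9813) + 1 = 93033568/9481 + 1 = 93043049/9481 ≈ 9813.6)
y - K(22, V(-11)) = 93043049/9481 - 1*2 = 93043049/9481 - 2 = 93024087/9481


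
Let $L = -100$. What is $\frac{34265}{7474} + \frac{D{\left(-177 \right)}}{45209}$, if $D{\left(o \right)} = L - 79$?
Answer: $\frac{1547748539}{337892066} \approx 4.5806$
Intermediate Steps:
$D{\left(o \right)} = -179$ ($D{\left(o \right)} = -100 - 79 = -179$)
$\frac{34265}{7474} + \frac{D{\left(-177 \right)}}{45209} = \frac{34265}{7474} - \frac{179}{45209} = \frac{1547748539}{337892066}$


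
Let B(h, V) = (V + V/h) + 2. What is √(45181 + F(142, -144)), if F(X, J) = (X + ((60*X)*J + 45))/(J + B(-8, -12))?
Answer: √4951245255/305 ≈ 230.71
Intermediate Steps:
B(h, V) = 2 + V + V/h
F(X, J) = (45 + X + 60*J*X)/(-17/2 + J) (F(X, J) = (X + ((60*X)*J + 45))/(J + (2 - 12 - 12/(-8))) = (X + (60*J*X + 45))/(J + (2 - 12 - 12*(-⅛))) = (X + (45 + 60*J*X))/(J + (2 - 12 + 3/2)) = (45 + X + 60*J*X)/(J - 17/2) = (45 + X + 60*J*X)/(-17/2 + J))
√(45181 + F(142, -144)) = √(45181 + 2*(45 + 142 + 60*(-144)*142)/(-17 + 2*(-144))) = √(45181 + 2*(45 + 142 - 1226880)/(-17 - 288)) = √(45181 + 2*(-1226693)/(-305)) = √(45181 + 2*(-1/305)*(-1226693)) = √(45181 + 2453386/305) = √(16233591/305) = √4951245255/305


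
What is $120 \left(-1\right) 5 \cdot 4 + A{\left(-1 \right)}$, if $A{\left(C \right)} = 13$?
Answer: $-2387$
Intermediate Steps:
$120 \left(-1\right) 5 \cdot 4 + A{\left(-1 \right)} = 120 \left(-1\right) 5 \cdot 4 + 13 = 120 \left(\left(-5\right) 4\right) + 13 = 120 \left(-20\right) + 13 = -2400 + 13 = -2387$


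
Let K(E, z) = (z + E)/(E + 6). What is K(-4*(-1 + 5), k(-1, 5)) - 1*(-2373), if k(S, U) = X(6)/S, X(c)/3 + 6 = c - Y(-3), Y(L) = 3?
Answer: 23737/10 ≈ 2373.7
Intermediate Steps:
X(c) = -27 + 3*c (X(c) = -18 + 3*(c - 1*3) = -18 + 3*(c - 3) = -18 + 3*(-3 + c) = -18 + (-9 + 3*c) = -27 + 3*c)
k(S, U) = -9/S (k(S, U) = (-27 + 3*6)/S = (-27 + 18)/S = -9/S)
K(E, z) = (E + z)/(6 + E)
K(-4*(-1 + 5), k(-1, 5)) - 1*(-2373) = (-4*(-1 + 5) - 9/(-1))/(6 - 4*(-1 + 5)) - 1*(-2373) = (-4*4 - 9*(-1))/(6 - 4*4) + 2373 = (-16 + 9)/(6 - 16) + 2373 = -7/(-10) + 2373 = -⅒*(-7) + 2373 = 7/10 + 2373 = 23737/10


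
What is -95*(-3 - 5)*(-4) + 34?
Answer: -3006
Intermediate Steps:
-95*(-3 - 5)*(-4) + 34 = -(-760)*(-4) + 34 = -95*32 + 34 = -3040 + 34 = -3006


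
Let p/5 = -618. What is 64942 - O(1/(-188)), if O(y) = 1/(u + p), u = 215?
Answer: 186708251/2875 ≈ 64942.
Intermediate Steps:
p = -3090 (p = 5*(-618) = -3090)
O(y) = -1/2875 (O(y) = 1/(215 - 3090) = 1/(-2875) = -1/2875)
64942 - O(1/(-188)) = 64942 - 1*(-1/2875) = 64942 + 1/2875 = 186708251/2875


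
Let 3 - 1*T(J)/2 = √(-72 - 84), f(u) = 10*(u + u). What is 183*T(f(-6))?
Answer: 1098 - 732*I*√39 ≈ 1098.0 - 4571.3*I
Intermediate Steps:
f(u) = 20*u (f(u) = 10*(2*u) = 20*u)
T(J) = 6 - 4*I*√39 (T(J) = 6 - 2*√(-72 - 84) = 6 - 4*I*√39)
183*T(f(-6)) = 183*(6 - 4*I*√39) = 1098 - 732*I*√39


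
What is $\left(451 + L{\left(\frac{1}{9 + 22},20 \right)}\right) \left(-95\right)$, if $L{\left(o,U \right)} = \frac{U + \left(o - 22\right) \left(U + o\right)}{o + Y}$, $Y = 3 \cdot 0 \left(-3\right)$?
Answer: $\frac{37021500}{31} \approx 1.1942 \cdot 10^{6}$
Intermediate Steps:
$Y = 0$ ($Y = 0 \left(-3\right) = 0$)
$L{\left(o,U \right)} = \frac{U + \left(-22 + o\right) \left(U + o\right)}{o}$ ($L{\left(o,U \right)} = \frac{U + \left(o - 22\right) \left(U + o\right)}{o + 0} = \frac{U + \left(-22 + o\right) \left(U + o\right)}{o}$)
$\left(451 + L{\left(\frac{1}{9 + 22},20 \right)}\right) \left(-95\right) = \left(451 + \left(-22 + 20 + \frac{1}{9 + 22} - \frac{420}{\frac{1}{9 + 22}}\right)\right) \left(-95\right) = \left(451 + \left(-22 + 20 + \frac{1}{31} - \frac{420}{\frac{1}{31}}\right)\right) \left(-95\right) = \left(451 + \left(-22 + 20 + \frac{1}{31} - 420 \frac{1}{\frac{1}{31}}\right)\right) \left(-95\right) = \left(451 + \left(-22 + 20 + \frac{1}{31} - 420 \cdot 31\right)\right) \left(-95\right) = \left(451 + \left(-22 + 20 + \frac{1}{31} - 13020\right)\right) \left(-95\right) = \left(451 - \frac{403681}{31}\right) \left(-95\right) = \left(- \frac{389700}{31}\right) \left(-95\right) = \frac{37021500}{31}$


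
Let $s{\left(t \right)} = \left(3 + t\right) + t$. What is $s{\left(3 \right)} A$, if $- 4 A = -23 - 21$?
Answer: $99$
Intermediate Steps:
$s{\left(t \right)} = 3 + 2 t$
$A = 11$ ($A = - \frac{-23 - 21}{4} = \left(- \frac{1}{4}\right) \left(-44\right) = 11$)
$s{\left(3 \right)} A = \left(3 + 2 \cdot 3\right) 11 = \left(3 + 6\right) 11 = 9 \cdot 11 = 99$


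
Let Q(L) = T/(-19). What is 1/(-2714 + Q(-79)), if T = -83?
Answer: -19/51483 ≈ -0.00036905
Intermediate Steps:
Q(L) = 83/19 (Q(L) = -83/(-19) = -83*(-1/19) = 83/19)
1/(-2714 + Q(-79)) = 1/(-2714 + 83/19) = 1/(-51483/19) = -19/51483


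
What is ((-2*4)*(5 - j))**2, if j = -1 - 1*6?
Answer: 9216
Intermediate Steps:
j = -7 (j = -1 - 6 = -7)
((-2*4)*(5 - j))**2 = ((-2*4)*(5 - 1*(-7)))**2 = (-8*(5 + 7))**2 = (-8*12)**2 = (-96)**2 = 9216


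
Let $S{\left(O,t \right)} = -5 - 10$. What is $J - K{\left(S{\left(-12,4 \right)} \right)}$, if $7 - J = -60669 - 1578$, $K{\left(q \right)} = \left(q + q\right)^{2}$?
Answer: $61354$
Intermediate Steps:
$S{\left(O,t \right)} = -15$
$K{\left(q \right)} = 4 q^{2}$ ($K{\left(q \right)} = \left(2 q\right)^{2} = 4 q^{2}$)
$J = 62254$ ($J = 7 - \left(-60669 - 1578\right) = 7 - -62247 = 7 + 62247 = 62254$)
$J - K{\left(S{\left(-12,4 \right)} \right)} = 62254 - 4 \left(-15\right)^{2} = 62254 - 4 \cdot 225 = 62254 - 900 = 61354$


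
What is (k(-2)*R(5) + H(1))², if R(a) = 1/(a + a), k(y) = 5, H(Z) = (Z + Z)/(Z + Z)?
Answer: 9/4 ≈ 2.2500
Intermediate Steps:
H(Z) = 1 (H(Z) = (2*Z)/((2*Z)) = (2*Z)*(1/(2*Z)) = 1)
R(a) = 1/(2*a)
(k(-2)*R(5) + H(1))² = (5*((½)/5) + 1)² = (5*((½)*(⅕)) + 1)² = (5*(⅒) + 1)² = (½ + 1)² = (3/2)² = 9/4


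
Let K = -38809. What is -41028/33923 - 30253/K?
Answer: -565983133/1316517707 ≈ -0.42991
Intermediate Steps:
-41028/33923 - 30253/K = -41028/33923 - 30253/(-38809) = -41028*1/33923 - 30253*(-1/38809) = -41028/33923 + 30253/38809 = -565983133/1316517707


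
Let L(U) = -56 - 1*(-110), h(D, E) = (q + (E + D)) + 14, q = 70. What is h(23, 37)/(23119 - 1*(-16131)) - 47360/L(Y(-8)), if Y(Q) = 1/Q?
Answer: -464718056/529875 ≈ -877.03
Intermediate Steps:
h(D, E) = 84 + D + E (h(D, E) = (70 + (E + D)) + 14 = (70 + (D + E)) + 14 = (70 + D + E) + 14 = 84 + D + E)
L(U) = 54 (L(U) = -56 + 110 = 54)
h(23, 37)/(23119 - 1*(-16131)) - 47360/L(Y(-8)) = (84 + 23 + 37)/(23119 - 1*(-16131)) - 47360/54 = 144/(23119 + 16131) - 47360*1/54 = 144/39250 - 23680/27 = 144*(1/39250) - 23680/27 = 72/19625 - 23680/27 = -464718056/529875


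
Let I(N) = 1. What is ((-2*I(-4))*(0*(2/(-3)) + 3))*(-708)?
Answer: 4248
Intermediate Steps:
((-2*I(-4))*(0*(2/(-3)) + 3))*(-708) = ((-2*1)*(0*(2/(-3)) + 3))*(-708) = -2*(0*(2*(-1/3)) + 3)*(-708) = -2*(0*(-2/3) + 3)*(-708) = -2*(0 + 3)*(-708) = -2*3*(-708) = -6*(-708) = 4248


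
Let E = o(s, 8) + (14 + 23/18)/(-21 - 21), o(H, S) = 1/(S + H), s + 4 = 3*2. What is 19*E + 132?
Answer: 480017/3780 ≈ 126.99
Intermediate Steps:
s = 2 (s = -4 + 3*2 = -4 + 6 = 2)
o(H, S) = 1/(H + S)
E = -997/3780 (E = 1/(2 + 8) + (14 + 23/18)/(-21 - 21) = 1/10 + (14 + 23*(1/18))/(-42) = 1/10 + (14 + 23/18)*(-1/42) = 1/10 + (275/18)*(-1/42) = 1/10 - 275/756 = -997/3780 ≈ -0.26376)
19*E + 132 = 19*(-997/3780) + 132 = -18943/3780 + 132 = 480017/3780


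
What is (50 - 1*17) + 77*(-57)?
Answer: -4356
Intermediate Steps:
(50 - 1*17) + 77*(-57) = (50 - 17) - 4389 = 33 - 4389 = -4356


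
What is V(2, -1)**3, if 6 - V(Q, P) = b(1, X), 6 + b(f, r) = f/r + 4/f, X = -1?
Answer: 729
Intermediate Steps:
b(f, r) = -6 + 4/f + f/r (b(f, r) = -6 + (f/r + 4/f) = -6 + (4/f + f/r) = -6 + 4/f + f/r)
V(Q, P) = 9 (V(Q, P) = 6 - (-6 + 4/1 + 1/(-1)) = 6 - (-6 + 4*1 + 1*(-1)) = 6 - (-6 + 4 - 1) = 6 - 1*(-3) = 6 + 3 = 9)
V(2, -1)**3 = 9**3 = 729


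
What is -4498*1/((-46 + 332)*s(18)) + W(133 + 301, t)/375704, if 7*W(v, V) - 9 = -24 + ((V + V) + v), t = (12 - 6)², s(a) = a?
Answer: -227440163/260362872 ≈ -0.87355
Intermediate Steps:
t = 36 (t = 6² = 36)
W(v, V) = -15/7 + v/7 + 2*V/7 (W(v, V) = 9/7 + (-24 + ((V + V) + v))/7 = 9/7 + (-24 + (2*V + v))/7 = 9/7 + (-24 + (v + 2*V))/7 = 9/7 + (-24 + v + 2*V)/7 = 9/7 + (-24/7 + v/7 + 2*V/7) = -15/7 + v/7 + 2*V/7)
-4498*1/((-46 + 332)*s(18)) + W(133 + 301, t)/375704 = -4498*1/(18*(-46 + 332)) + (-15/7 + (133 + 301)/7 + (2/7)*36)/375704 = -4498/(286*18) + (-15/7 + (⅐)*434 + 72/7)*(1/375704) = -4498/5148 + (-15/7 + 62 + 72/7)*(1/375704) = -4498*1/5148 + (491/7)*(1/375704) = -173/198 + 491/2629928 = -227440163/260362872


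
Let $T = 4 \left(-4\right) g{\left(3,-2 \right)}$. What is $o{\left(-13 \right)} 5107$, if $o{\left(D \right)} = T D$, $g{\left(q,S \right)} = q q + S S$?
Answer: $13809328$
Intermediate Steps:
$g{\left(q,S \right)} = S^{2} + q^{2}$ ($g{\left(q,S \right)} = q^{2} + S^{2} = S^{2} + q^{2}$)
$T = -208$ ($T = 4 \left(-4\right) \left(\left(-2\right)^{2} + 3^{2}\right) = - 16 \left(4 + 9\right) = \left(-16\right) 13 = -208$)
$o{\left(D \right)} = - 208 D$
$o{\left(-13 \right)} 5107 = \left(-208\right) \left(-13\right) 5107 = 2704 \cdot 5107 = 13809328$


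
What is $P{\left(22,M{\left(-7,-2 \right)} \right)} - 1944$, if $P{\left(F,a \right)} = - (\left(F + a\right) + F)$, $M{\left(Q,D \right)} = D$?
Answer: $-1986$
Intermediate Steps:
$P{\left(F,a \right)} = - a - 2 F$ ($P{\left(F,a \right)} = - (a + 2 F) = - a - 2 F$)
$P{\left(22,M{\left(-7,-2 \right)} \right)} - 1944 = \left(\left(-1\right) \left(-2\right) - 44\right) - 1944 = \left(2 - 44\right) - 1944 = -42 - 1944 = -1986$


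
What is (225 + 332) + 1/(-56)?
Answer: 31191/56 ≈ 556.98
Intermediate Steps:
(225 + 332) + 1/(-56) = 557 - 1/56 = 31191/56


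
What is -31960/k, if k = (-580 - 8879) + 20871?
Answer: -7990/2853 ≈ -2.8006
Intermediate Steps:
k = 11412 (k = -9459 + 20871 = 11412)
-31960/k = -31960/11412 = -31960*1/11412 = -7990/2853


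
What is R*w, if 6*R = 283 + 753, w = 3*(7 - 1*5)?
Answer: 1036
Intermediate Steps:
w = 6 (w = 3*(7 - 5) = 3*2 = 6)
R = 518/3 (R = (283 + 753)/6 = (⅙)*1036 = 518/3 ≈ 172.67)
R*w = (518/3)*6 = 1036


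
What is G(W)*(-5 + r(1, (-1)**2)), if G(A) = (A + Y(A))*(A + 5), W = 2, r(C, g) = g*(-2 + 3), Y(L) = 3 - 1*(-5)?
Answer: -280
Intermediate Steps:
Y(L) = 8 (Y(L) = 3 + 5 = 8)
r(C, g) = g (r(C, g) = g*1 = g)
G(A) = (5 + A)*(8 + A) (G(A) = (A + 8)*(A + 5) = (8 + A)*(5 + A) = (5 + A)*(8 + A))
G(W)*(-5 + r(1, (-1)**2)) = (40 + 2**2 + 13*2)*(-5 + (-1)**2) = (40 + 4 + 26)*(-5 + 1) = 70*(-4) = -280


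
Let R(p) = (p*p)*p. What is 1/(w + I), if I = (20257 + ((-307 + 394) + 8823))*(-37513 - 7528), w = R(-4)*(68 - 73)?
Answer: -1/1313710527 ≈ -7.6120e-10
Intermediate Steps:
R(p) = p³ (R(p) = p²*p = p³)
w = 320 (w = (-4)³*(68 - 73) = -64*(-5) = 320)
I = -1313710847 (I = (20257 + (87 + 8823))*(-45041) = (20257 + 8910)*(-45041) = 29167*(-45041) = -1313710847)
1/(w + I) = 1/(320 - 1313710847) = 1/(-1313710527) = -1/1313710527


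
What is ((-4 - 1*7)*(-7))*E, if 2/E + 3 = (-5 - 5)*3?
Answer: -14/3 ≈ -4.6667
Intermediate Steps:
E = -2/33 (E = 2/(-3 + (-5 - 5)*3) = 2/(-3 - 10*3) = 2/(-3 - 30) = 2/(-33) = 2*(-1/33) = -2/33 ≈ -0.060606)
((-4 - 1*7)*(-7))*E = ((-4 - 1*7)*(-7))*(-2/33) = ((-4 - 7)*(-7))*(-2/33) = -11*(-7)*(-2/33) = 77*(-2/33) = -14/3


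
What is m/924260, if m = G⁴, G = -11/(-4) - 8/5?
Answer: 279841/147881600000 ≈ 1.8923e-6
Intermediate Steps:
G = 23/20 (G = -11*(-¼) - 8*⅕ = 11/4 - 8/5 = 23/20 ≈ 1.1500)
m = 279841/160000 (m = (23/20)⁴ = 279841/160000 ≈ 1.7490)
m/924260 = (279841/160000)/924260 = (279841/160000)*(1/924260) = 279841/147881600000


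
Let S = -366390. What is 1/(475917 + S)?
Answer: 1/109527 ≈ 9.1302e-6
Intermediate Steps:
1/(475917 + S) = 1/(475917 - 366390) = 1/109527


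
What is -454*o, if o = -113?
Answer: 51302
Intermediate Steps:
-454*o = -454*(-113) = 51302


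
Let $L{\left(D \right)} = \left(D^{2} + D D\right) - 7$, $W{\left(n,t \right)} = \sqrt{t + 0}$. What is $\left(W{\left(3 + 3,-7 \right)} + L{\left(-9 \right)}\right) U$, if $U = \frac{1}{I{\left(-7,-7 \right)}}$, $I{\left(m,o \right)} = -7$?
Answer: $- \frac{155}{7} - \frac{i \sqrt{7}}{7} \approx -22.143 - 0.37796 i$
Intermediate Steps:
$W{\left(n,t \right)} = \sqrt{t}$
$L{\left(D \right)} = -7 + 2 D^{2}$ ($L{\left(D \right)} = \left(D^{2} + D^{2}\right) - 7 = 2 D^{2} - 7 = -7 + 2 D^{2}$)
$U = - \frac{1}{7}$ ($U = \frac{1}{-7} = - \frac{1}{7} \approx -0.14286$)
$\left(W{\left(3 + 3,-7 \right)} + L{\left(-9 \right)}\right) U = \left(\sqrt{-7} - \left(7 - 2 \left(-9\right)^{2}\right)\right) \left(- \frac{1}{7}\right) = \left(i \sqrt{7} + \left(-7 + 2 \cdot 81\right)\right) \left(- \frac{1}{7}\right) = \left(i \sqrt{7} + \left(-7 + 162\right)\right) \left(- \frac{1}{7}\right) = \left(i \sqrt{7} + 155\right) \left(- \frac{1}{7}\right) = \left(155 + i \sqrt{7}\right) \left(- \frac{1}{7}\right) = - \frac{155}{7} - \frac{i \sqrt{7}}{7}$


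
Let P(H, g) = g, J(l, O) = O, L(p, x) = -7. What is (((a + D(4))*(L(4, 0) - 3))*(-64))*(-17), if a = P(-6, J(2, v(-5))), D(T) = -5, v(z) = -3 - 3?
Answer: 119680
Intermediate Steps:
v(z) = -6
a = -6
(((a + D(4))*(L(4, 0) - 3))*(-64))*(-17) = (((-6 - 5)*(-7 - 3))*(-64))*(-17) = (-11*(-10)*(-64))*(-17) = (110*(-64))*(-17) = -7040*(-17) = 119680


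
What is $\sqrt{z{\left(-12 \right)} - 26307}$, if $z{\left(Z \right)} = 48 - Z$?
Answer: $i \sqrt{26247} \approx 162.01 i$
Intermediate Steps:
$\sqrt{z{\left(-12 \right)} - 26307} = \sqrt{\left(48 - -12\right) - 26307} = \sqrt{\left(48 + 12\right) - 26307} = \sqrt{60 - 26307} = \sqrt{-26247} = i \sqrt{26247}$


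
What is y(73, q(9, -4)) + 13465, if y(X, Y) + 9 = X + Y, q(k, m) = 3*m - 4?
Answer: 13513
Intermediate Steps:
q(k, m) = -4 + 3*m
y(X, Y) = -9 + X + Y (y(X, Y) = -9 + (X + Y) = -9 + X + Y)
y(73, q(9, -4)) + 13465 = (-9 + 73 + (-4 + 3*(-4))) + 13465 = (-9 + 73 + (-4 - 12)) + 13465 = (-9 + 73 - 16) + 13465 = 48 + 13465 = 13513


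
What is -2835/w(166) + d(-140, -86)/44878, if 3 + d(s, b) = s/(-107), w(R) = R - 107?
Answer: -13613527589/283314814 ≈ -48.051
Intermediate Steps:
w(R) = -107 + R
d(s, b) = -3 - s/107 (d(s, b) = -3 + s/(-107) = -3 + s*(-1/107) = -3 - s/107)
-2835/w(166) + d(-140, -86)/44878 = -2835/(-107 + 166) + (-3 - 1/107*(-140))/44878 = -2835/59 + (-3 + 140/107)*(1/44878) = -2835*1/59 - 181/107*1/44878 = -2835/59 - 181/4801946 = -13613527589/283314814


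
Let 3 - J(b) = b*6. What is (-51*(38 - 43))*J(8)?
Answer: -11475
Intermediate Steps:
J(b) = 3 - 6*b (J(b) = 3 - b*6 = 3 - 6*b)
(-51*(38 - 43))*J(8) = (-51*(38 - 43))*(3 - 6*8) = (-51*(-5))*(3 - 48) = 255*(-45) = -11475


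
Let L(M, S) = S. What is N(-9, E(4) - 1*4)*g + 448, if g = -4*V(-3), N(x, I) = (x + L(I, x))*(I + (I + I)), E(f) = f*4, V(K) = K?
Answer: -7328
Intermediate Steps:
E(f) = 4*f
N(x, I) = 6*I*x (N(x, I) = (x + x)*(I + (I + I)) = (2*x)*(I + 2*I) = (2*x)*(3*I) = 6*I*x)
g = 12 (g = -4*(-3) = 12)
N(-9, E(4) - 1*4)*g + 448 = (6*(4*4 - 1*4)*(-9))*12 + 448 = (6*(16 - 4)*(-9))*12 + 448 = (6*12*(-9))*12 + 448 = -648*12 + 448 = -7776 + 448 = -7328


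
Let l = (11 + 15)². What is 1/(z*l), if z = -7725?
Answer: -1/5222100 ≈ -1.9149e-7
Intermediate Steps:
l = 676 (l = 26² = 676)
1/(z*l) = 1/(-7725*676) = -1/7725*1/676 = -1/5222100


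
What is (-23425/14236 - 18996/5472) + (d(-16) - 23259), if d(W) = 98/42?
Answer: -12583880569/540968 ≈ -23262.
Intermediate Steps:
d(W) = 7/3 (d(W) = 98*(1/42) = 7/3)
(-23425/14236 - 18996/5472) + (d(-16) - 23259) = (-23425/14236 - 18996/5472) + (7/3 - 23259) = (-23425*1/14236 - 18996*1/5472) - 69770/3 = (-23425/14236 - 1583/456) - 69770/3 = -8304347/1622904 - 69770/3 = -12583880569/540968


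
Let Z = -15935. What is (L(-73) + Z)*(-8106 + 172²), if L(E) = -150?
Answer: -345473630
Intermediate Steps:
(L(-73) + Z)*(-8106 + 172²) = (-150 - 15935)*(-8106 + 172²) = -16085*(-8106 + 29584) = -16085*21478 = -345473630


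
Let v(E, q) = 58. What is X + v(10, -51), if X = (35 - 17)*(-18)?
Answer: -266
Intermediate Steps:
X = -324 (X = 18*(-18) = -324)
X + v(10, -51) = -324 + 58 = -266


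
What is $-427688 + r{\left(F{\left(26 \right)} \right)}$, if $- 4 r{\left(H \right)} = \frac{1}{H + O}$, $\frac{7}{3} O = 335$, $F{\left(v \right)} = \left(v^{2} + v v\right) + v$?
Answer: $- \frac{18221219559}{42604} \approx -4.2769 \cdot 10^{5}$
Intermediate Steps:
$F{\left(v \right)} = v + 2 v^{2}$ ($F{\left(v \right)} = \left(v^{2} + v^{2}\right) + v = 2 v^{2} + v = v + 2 v^{2}$)
$O = \frac{1005}{7}$ ($O = \frac{3}{7} \cdot 335 = \frac{1005}{7} \approx 143.57$)
$r{\left(H \right)} = - \frac{1}{4 \left(\frac{1005}{7} + H\right)}$ ($r{\left(H \right)} = - \frac{1}{4 \left(H + \frac{1005}{7}\right)} = - \frac{1}{4 \left(\frac{1005}{7} + H\right)}$)
$-427688 + r{\left(F{\left(26 \right)} \right)} = -427688 - \frac{7}{4020 + 28 \cdot 26 \left(1 + 2 \cdot 26\right)} = -427688 - \frac{7}{4020 + 28 \cdot 26 \left(1 + 52\right)} = -427688 - \frac{7}{4020 + 28 \cdot 26 \cdot 53} = -427688 - \frac{7}{4020 + 28 \cdot 1378} = -427688 - \frac{7}{4020 + 38584} = -427688 - \frac{7}{42604} = - \frac{18221219559}{42604}$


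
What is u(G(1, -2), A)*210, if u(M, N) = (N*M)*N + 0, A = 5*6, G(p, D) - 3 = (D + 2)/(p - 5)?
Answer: 567000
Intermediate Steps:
G(p, D) = 3 + (2 + D)/(-5 + p) (G(p, D) = 3 + (D + 2)/(p - 5) = 3 + (2 + D)/(-5 + p))
A = 30
u(M, N) = M*N² (u(M, N) = (M*N)*N + 0 = M*N² + 0 = M*N²)
u(G(1, -2), A)*210 = (((-13 - 2 + 3*1)/(-5 + 1))*30²)*210 = (((-13 - 2 + 3)/(-4))*900)*210 = (-¼*(-12)*900)*210 = (3*900)*210 = 2700*210 = 567000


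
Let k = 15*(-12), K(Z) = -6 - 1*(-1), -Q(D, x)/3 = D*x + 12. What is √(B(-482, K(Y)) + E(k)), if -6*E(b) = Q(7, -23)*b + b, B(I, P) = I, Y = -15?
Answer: √12958 ≈ 113.83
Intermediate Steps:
Q(D, x) = -36 - 3*D*x (Q(D, x) = -3*(D*x + 12) = -3*(12 + D*x) = -36 - 3*D*x)
K(Z) = -5 (K(Z) = -6 + 1 = -5)
k = -180
E(b) = -224*b/3 (E(b) = -((-36 - 3*7*(-23))*b + b)/6 = -((-36 + 483)*b + b)/6 = -(447*b + b)/6 = -224*b/3)
√(B(-482, K(Y)) + E(k)) = √(-482 - 224/3*(-180)) = √(-482 + 13440) = √12958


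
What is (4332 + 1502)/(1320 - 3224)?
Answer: -2917/952 ≈ -3.0641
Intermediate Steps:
(4332 + 1502)/(1320 - 3224) = 5834/(-1904) = 5834*(-1/1904) = -2917/952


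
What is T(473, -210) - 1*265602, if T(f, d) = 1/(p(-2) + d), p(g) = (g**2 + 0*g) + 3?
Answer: -53917207/203 ≈ -2.6560e+5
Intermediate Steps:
p(g) = 3 + g**2 (p(g) = (g**2 + 0) + 3 = g**2 + 3 = 3 + g**2)
T(f, d) = 1/(7 + d) (T(f, d) = 1/((3 + (-2)**2) + d) = 1/((3 + 4) + d) = 1/(7 + d))
T(473, -210) - 1*265602 = 1/(7 - 210) - 1*265602 = 1/(-203) - 265602 = -1/203 - 265602 = -53917207/203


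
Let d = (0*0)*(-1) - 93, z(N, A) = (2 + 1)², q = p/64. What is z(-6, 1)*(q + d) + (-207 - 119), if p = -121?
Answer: -75521/64 ≈ -1180.0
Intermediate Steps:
q = -121/64 ≈ -1.8906
z(N, A) = 9 (z(N, A) = 3² = 9)
d = -93 (d = 0*(-1) - 93 = 0 - 93 = -93)
z(-6, 1)*(q + d) + (-207 - 119) = 9*(-121/64 - 93) + (-207 - 119) = 9*(-6073/64) - 326 = -54657/64 - 326 = -75521/64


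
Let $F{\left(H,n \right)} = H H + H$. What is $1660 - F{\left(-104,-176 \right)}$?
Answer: $-9052$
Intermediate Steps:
$F{\left(H,n \right)} = H + H^{2}$ ($F{\left(H,n \right)} = H^{2} + H = H + H^{2}$)
$1660 - F{\left(-104,-176 \right)} = 1660 - - 104 \left(1 - 104\right) = 1660 - \left(-104\right) \left(-103\right) = 1660 - 10712 = -9052$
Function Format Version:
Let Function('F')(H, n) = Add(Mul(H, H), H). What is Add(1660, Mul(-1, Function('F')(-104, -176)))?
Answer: -9052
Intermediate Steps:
Function('F')(H, n) = Add(H, Pow(H, 2)) (Function('F')(H, n) = Add(Pow(H, 2), H) = Add(H, Pow(H, 2)))
Add(1660, Mul(-1, Function('F')(-104, -176))) = Add(1660, Mul(-1, Mul(-104, Add(1, -104)))) = Add(1660, Mul(-1, Mul(-104, -103))) = Add(1660, Mul(-1, 10712)) = Add(1660, -10712) = -9052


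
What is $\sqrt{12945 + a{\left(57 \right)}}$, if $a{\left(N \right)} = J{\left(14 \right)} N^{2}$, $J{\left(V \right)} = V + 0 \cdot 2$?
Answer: $\sqrt{58431} \approx 241.73$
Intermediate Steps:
$J{\left(V \right)} = V$ ($J{\left(V \right)} = V + 0 = V$)
$a{\left(N \right)} = 14 N^{2}$
$\sqrt{12945 + a{\left(57 \right)}} = \sqrt{12945 + 14 \cdot 57^{2}} = \sqrt{12945 + 14 \cdot 3249} = \sqrt{12945 + 45486} = \sqrt{58431}$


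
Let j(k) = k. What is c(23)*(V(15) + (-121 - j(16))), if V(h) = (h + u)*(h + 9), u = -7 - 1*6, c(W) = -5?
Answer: 445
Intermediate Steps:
u = -13 (u = -7 - 6 = -13)
V(h) = (-13 + h)*(9 + h) (V(h) = (h - 13)*(h + 9) = (-13 + h)*(9 + h))
c(23)*(V(15) + (-121 - j(16))) = -5*((-117 + 15**2 - 4*15) + (-121 - 1*16)) = -5*((-117 + 225 - 60) + (-121 - 16)) = -5*(48 - 137) = -5*(-89) = 445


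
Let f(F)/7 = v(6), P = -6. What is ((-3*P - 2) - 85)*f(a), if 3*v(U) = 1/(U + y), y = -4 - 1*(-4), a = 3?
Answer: -161/6 ≈ -26.833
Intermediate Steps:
y = 0 (y = -4 + 4 = 0)
v(U) = 1/(3*U) (v(U) = 1/(3*(U + 0)) = 1/(3*U))
f(F) = 7/18 (f(F) = 7*((⅓)/6) = 7*((⅓)*(⅙)) = 7*(1/18) = 7/18)
((-3*P - 2) - 85)*f(a) = ((-3*(-6) - 2) - 85)*(7/18) = ((18 - 2) - 85)*(7/18) = (16 - 85)*(7/18) = -69*7/18 = -161/6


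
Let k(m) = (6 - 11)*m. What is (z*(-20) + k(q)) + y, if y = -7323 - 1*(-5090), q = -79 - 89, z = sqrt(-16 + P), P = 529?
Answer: -1393 - 60*sqrt(57) ≈ -1846.0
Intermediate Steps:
z = 3*sqrt(57) (z = sqrt(-16 + 529) = sqrt(513) = 3*sqrt(57) ≈ 22.650)
q = -168
k(m) = -5*m
y = -2233 (y = -7323 + 5090 = -2233)
(z*(-20) + k(q)) + y = ((3*sqrt(57))*(-20) - 5*(-168)) - 2233 = (-60*sqrt(57) + 840) - 2233 = (840 - 60*sqrt(57)) - 2233 = -1393 - 60*sqrt(57)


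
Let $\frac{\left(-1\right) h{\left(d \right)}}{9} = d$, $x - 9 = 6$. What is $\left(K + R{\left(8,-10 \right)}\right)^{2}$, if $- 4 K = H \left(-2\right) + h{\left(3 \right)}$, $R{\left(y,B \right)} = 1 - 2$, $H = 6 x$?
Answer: $\frac{41209}{16} \approx 2575.6$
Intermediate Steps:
$x = 15$ ($x = 9 + 6 = 15$)
$h{\left(d \right)} = - 9 d$
$H = 90$ ($H = 6 \cdot 15 = 90$)
$R{\left(y,B \right)} = -1$
$K = \frac{207}{4}$ ($K = - \frac{90 \left(-2\right) - 27}{4} = - \frac{-180 - 27}{4} = \left(- \frac{1}{4}\right) \left(-207\right) = \frac{207}{4} \approx 51.75$)
$\left(K + R{\left(8,-10 \right)}\right)^{2} = \left(\frac{207}{4} - 1\right)^{2} = \left(\frac{203}{4}\right)^{2} = \frac{41209}{16}$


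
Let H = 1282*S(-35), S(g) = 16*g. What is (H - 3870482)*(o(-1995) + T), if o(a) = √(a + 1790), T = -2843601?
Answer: 13047584515602 - 4588402*I*√205 ≈ 1.3048e+13 - 6.5696e+7*I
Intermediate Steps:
H = -717920 (H = 1282*(16*(-35)) = 1282*(-560) = -717920)
o(a) = √(1790 + a)
(H - 3870482)*(o(-1995) + T) = (-717920 - 3870482)*(√(1790 - 1995) - 2843601) = -4588402*(√(-205) - 2843601) = -4588402*(I*√205 - 2843601) = -4588402*(-2843601 + I*√205) = 13047584515602 - 4588402*I*√205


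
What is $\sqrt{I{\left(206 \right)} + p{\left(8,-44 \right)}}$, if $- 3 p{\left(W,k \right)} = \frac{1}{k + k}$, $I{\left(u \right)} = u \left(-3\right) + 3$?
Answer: $\frac{i \sqrt{10715694}}{132} \approx 24.799 i$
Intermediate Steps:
$I{\left(u \right)} = 3 - 3 u$ ($I{\left(u \right)} = - 3 u + 3 = 3 - 3 u$)
$p{\left(W,k \right)} = - \frac{1}{6 k}$ ($p{\left(W,k \right)} = - \frac{1}{3 \left(k + k\right)} = - \frac{1}{3 \cdot 2 k} = - \frac{\frac{1}{2} \frac{1}{k}}{3} = - \frac{1}{6 k}$)
$\sqrt{I{\left(206 \right)} + p{\left(8,-44 \right)}} = \sqrt{\left(3 - 618\right) - \frac{1}{6 \left(-44\right)}} = \sqrt{\left(3 - 618\right) - - \frac{1}{264}} = \sqrt{-615 + \frac{1}{264}} = \sqrt{- \frac{162359}{264}} = \frac{i \sqrt{10715694}}{132}$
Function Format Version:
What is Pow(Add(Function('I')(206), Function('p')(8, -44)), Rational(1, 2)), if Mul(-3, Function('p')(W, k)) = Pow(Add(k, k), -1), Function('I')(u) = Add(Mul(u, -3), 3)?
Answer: Mul(Rational(1, 132), I, Pow(10715694, Rational(1, 2))) ≈ Mul(24.799, I)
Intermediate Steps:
Function('I')(u) = Add(3, Mul(-3, u)) (Function('I')(u) = Add(Mul(-3, u), 3) = Add(3, Mul(-3, u)))
Function('p')(W, k) = Mul(Rational(-1, 6), Pow(k, -1)) (Function('p')(W, k) = Mul(Rational(-1, 3), Pow(Add(k, k), -1)) = Mul(Rational(-1, 3), Pow(Mul(2, k), -1)) = Mul(Rational(-1, 3), Mul(Rational(1, 2), Pow(k, -1))) = Mul(Rational(-1, 6), Pow(k, -1)))
Pow(Add(Function('I')(206), Function('p')(8, -44)), Rational(1, 2)) = Pow(Add(Add(3, Mul(-3, 206)), Mul(Rational(-1, 6), Pow(-44, -1))), Rational(1, 2)) = Pow(Add(Add(3, -618), Mul(Rational(-1, 6), Rational(-1, 44))), Rational(1, 2)) = Pow(Add(-615, Rational(1, 264)), Rational(1, 2)) = Pow(Rational(-162359, 264), Rational(1, 2)) = Mul(Rational(1, 132), I, Pow(10715694, Rational(1, 2)))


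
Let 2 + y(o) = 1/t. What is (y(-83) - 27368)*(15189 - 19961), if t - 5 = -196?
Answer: 24946446012/191 ≈ 1.3061e+8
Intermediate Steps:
t = -191 (t = 5 - 196 = -191)
y(o) = -383/191 (y(o) = -2 + 1/(-191) = -2 - 1/191 = -383/191)
(y(-83) - 27368)*(15189 - 19961) = (-383/191 - 27368)*(15189 - 19961) = -5227671/191*(-4772) = 24946446012/191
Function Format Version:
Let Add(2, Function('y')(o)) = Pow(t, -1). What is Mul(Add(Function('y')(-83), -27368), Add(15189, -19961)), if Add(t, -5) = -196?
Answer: Rational(24946446012, 191) ≈ 1.3061e+8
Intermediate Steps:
t = -191 (t = Add(5, -196) = -191)
Function('y')(o) = Rational(-383, 191) (Function('y')(o) = Add(-2, Pow(-191, -1)) = Add(-2, Rational(-1, 191)) = Rational(-383, 191))
Mul(Add(Function('y')(-83), -27368), Add(15189, -19961)) = Mul(Add(Rational(-383, 191), -27368), Add(15189, -19961)) = Mul(Rational(-5227671, 191), -4772) = Rational(24946446012, 191)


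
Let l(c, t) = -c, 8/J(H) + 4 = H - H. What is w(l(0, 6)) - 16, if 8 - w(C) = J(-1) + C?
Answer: -6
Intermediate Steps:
J(H) = -2 (J(H) = 8/(-4 + (H - H)) = 8/(-4 + 0) = 8/(-4) = 8*(-1/4) = -2)
w(C) = 10 - C (w(C) = 8 - (-2 + C) = 8 + (2 - C) = 10 - C)
w(l(0, 6)) - 16 = (10 - (-1)*0) - 16 = (10 - 1*0) - 16 = (10 + 0) - 16 = 10 - 16 = -6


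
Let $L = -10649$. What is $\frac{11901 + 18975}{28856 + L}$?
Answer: $\frac{10292}{6069} \approx 1.6958$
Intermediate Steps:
$\frac{11901 + 18975}{28856 + L} = \frac{11901 + 18975}{28856 - 10649} = \frac{30876}{18207} = 30876 \cdot \frac{1}{18207} = \frac{10292}{6069}$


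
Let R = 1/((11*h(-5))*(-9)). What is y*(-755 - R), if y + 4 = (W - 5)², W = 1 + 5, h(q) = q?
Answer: 373726/165 ≈ 2265.0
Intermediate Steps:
W = 6
R = 1/495 (R = 1/((11*(-5))*(-9)) = 1/(-55*(-9)) = 1/495 ≈ 0.0020202)
y = -3 (y = -4 + (6 - 5)² = -4 + 1² = -4 + 1 = -3)
y*(-755 - R) = -3*(-755 - 1*1/495) = -3*(-755 - 1/495) = -3*(-373726/495) = 373726/165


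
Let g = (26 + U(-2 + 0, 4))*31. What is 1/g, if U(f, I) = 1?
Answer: 1/837 ≈ 0.0011947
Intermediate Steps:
g = 837 (g = (26 + 1)*31 = 27*31 = 837)
1/g = 1/837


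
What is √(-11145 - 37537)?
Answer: I*√48682 ≈ 220.64*I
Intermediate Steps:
√(-11145 - 37537) = √(-48682) = I*√48682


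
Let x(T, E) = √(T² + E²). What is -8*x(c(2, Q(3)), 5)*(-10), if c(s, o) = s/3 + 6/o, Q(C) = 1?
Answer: 2000/3 ≈ 666.67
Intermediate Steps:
c(s, o) = 6/o + s/3 (c(s, o) = s*(⅓) + 6/o = s/3 + 6/o = 6/o + s/3)
x(T, E) = √(E² + T²)
-8*x(c(2, Q(3)), 5)*(-10) = -8*√(5² + (6/1 + (⅓)*2)²)*(-10) = -8*√(25 + (6*1 + ⅔)²)*(-10) = -8*√(25 + (6 + ⅔)²)*(-10) = -8*√(25 + (20/3)²)*(-10) = -8*√(25 + 400/9)*(-10) = -8*√(625/9)*(-10) = -8*25/3*(-10) = -200/3*(-10) = 2000/3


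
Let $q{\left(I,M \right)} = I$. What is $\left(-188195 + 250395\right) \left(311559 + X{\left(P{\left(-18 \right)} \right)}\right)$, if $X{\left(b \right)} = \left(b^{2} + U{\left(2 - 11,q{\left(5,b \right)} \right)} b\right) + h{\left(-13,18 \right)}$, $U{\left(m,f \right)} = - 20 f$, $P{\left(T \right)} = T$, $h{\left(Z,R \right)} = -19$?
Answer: $19509900800$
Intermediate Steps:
$X{\left(b \right)} = -19 + b^{2} - 100 b$ ($X{\left(b \right)} = \left(b^{2} + \left(-20\right) 5 b\right) - 19 = \left(b^{2} - 100 b\right) - 19 = -19 + b^{2} - 100 b$)
$\left(-188195 + 250395\right) \left(311559 + X{\left(P{\left(-18 \right)} \right)}\right) = \left(-188195 + 250395\right) \left(311559 - \left(-1781 - 324\right)\right) = 62200 \left(311559 + \left(-19 + 324 + 1800\right)\right) = 62200 \left(311559 + 2105\right) = 62200 \cdot 313664 = 19509900800$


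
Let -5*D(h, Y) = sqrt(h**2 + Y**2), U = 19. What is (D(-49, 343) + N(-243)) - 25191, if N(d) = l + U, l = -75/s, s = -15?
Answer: -25167 - 49*sqrt(2) ≈ -25236.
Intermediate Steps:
l = 5 (l = -75/(-15) = -75*(-1/15) = 5)
N(d) = 24 (N(d) = 5 + 19 = 24)
D(h, Y) = -sqrt(Y**2 + h**2)/5 (D(h, Y) = -sqrt(h**2 + Y**2)/5 = -sqrt(Y**2 + h**2)/5)
(D(-49, 343) + N(-243)) - 25191 = (-sqrt(343**2 + (-49)**2)/5 + 24) - 25191 = (-sqrt(117649 + 2401)/5 + 24) - 25191 = (-49*sqrt(2) + 24) - 25191 = (24 - 49*sqrt(2)) - 25191 = -25167 - 49*sqrt(2)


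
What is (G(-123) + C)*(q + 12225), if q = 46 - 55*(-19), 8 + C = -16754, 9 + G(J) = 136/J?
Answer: -27470495204/123 ≈ -2.2334e+8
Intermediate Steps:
G(J) = -9 + 136/J
C = -16762 (C = -8 - 16754 = -16762)
q = 1091 (q = 46 + 1045 = 1091)
(G(-123) + C)*(q + 12225) = ((-9 + 136/(-123)) - 16762)*(1091 + 12225) = ((-9 + 136*(-1/123)) - 16762)*13316 = ((-9 - 136/123) - 16762)*13316 = (-1243/123 - 16762)*13316 = -2062969/123*13316 = -27470495204/123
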